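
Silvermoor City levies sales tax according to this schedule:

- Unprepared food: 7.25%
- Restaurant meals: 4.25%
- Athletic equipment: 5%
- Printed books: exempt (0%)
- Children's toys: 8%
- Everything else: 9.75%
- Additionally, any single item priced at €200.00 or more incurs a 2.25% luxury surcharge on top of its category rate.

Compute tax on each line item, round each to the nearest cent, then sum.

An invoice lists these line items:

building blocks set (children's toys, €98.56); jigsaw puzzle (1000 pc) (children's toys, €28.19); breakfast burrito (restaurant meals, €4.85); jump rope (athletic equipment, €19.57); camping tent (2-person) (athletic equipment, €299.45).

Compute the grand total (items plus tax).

Building blocks set €98.56: children's toys → 8% → €7.88
Jigsaw puzzle (1000 pc) €28.19: children's toys → 8% → €2.26
Breakfast burrito €4.85: restaurant meals → 4.25% → €0.21
Jump rope €19.57: athletic equipment → 5% → €0.98
Camping tent (2-person) €299.45: athletic equipment → 5% + 2.25% surcharge = 7.25% → €21.71
Subtotal = €450.62; tax = €33.04; total due = €483.66

€483.66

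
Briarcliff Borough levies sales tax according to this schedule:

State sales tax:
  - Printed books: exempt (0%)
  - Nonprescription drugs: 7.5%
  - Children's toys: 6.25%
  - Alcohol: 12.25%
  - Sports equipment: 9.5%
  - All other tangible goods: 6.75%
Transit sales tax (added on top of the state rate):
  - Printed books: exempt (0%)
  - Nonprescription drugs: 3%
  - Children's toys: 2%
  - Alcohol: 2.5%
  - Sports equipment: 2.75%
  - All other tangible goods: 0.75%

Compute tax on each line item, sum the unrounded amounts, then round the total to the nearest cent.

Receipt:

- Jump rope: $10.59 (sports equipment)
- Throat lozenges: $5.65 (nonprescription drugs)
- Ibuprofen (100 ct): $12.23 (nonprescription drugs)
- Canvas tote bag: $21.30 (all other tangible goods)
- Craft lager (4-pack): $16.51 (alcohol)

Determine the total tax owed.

$7.21

Jump rope $10.59: sports equipment → 9.5% + 2.75% transit = 12.25% → $1.297275
Throat lozenges $5.65: nonprescription drugs → 7.5% + 3% transit = 10.5% → $0.59325
Ibuprofen (100 ct) $12.23: nonprescription drugs → 7.5% + 3% transit = 10.5% → $1.28415
Canvas tote bag $21.30: all other tangible goods → 6.75% + 0.75% transit = 7.5% → $1.5975
Craft lager (4-pack) $16.51: alcohol → 12.25% + 2.5% transit = 14.75% → $2.435225
Unrounded tax sum = $7.2074 → $7.21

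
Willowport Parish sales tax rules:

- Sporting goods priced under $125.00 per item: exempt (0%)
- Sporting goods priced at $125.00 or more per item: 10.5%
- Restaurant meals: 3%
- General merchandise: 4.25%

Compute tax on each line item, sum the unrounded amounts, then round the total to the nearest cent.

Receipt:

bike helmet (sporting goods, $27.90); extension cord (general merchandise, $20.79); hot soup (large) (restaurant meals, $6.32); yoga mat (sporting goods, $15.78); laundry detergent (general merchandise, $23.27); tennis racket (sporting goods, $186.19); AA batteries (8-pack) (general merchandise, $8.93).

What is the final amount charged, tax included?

Bike helmet $27.90: sporting goods, under $125.00 → 0% → $0.00
Extension cord $20.79: general merchandise → 4.25% → $0.883575
Hot soup (large) $6.32: restaurant meals → 3% → $0.1896
Yoga mat $15.78: sporting goods, under $125.00 → 0% → $0.00
Laundry detergent $23.27: general merchandise → 4.25% → $0.988975
Tennis racket $186.19: sporting goods, $125.00 or more → 10.5% → $19.54995
AA batteries (8-pack) $8.93: general merchandise → 4.25% → $0.379525
Subtotal = $289.18; unrounded tax = $21.991625 → $21.99; total due = $311.17

$311.17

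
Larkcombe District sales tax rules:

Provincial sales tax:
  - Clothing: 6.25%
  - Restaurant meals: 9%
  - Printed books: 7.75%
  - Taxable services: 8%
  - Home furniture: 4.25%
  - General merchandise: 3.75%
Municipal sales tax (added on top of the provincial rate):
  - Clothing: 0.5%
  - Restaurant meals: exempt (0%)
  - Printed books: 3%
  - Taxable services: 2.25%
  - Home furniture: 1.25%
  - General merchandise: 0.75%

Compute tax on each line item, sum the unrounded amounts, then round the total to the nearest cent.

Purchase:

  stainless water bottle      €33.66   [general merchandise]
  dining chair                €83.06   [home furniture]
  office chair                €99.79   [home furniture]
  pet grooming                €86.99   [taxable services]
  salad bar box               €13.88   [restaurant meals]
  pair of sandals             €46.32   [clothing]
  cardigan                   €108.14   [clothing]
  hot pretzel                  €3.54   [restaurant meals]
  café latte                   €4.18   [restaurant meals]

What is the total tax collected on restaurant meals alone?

Salad bar box €13.88: restaurant meals → 9% + 0% municipal = 9% → €1.2492
Hot pretzel €3.54: restaurant meals → 9% + 0% municipal = 9% → €0.3186
Café latte €4.18: restaurant meals → 9% + 0% municipal = 9% → €0.3762
Tax on restaurant meals: unrounded sum = €1.944 → €1.94

€1.94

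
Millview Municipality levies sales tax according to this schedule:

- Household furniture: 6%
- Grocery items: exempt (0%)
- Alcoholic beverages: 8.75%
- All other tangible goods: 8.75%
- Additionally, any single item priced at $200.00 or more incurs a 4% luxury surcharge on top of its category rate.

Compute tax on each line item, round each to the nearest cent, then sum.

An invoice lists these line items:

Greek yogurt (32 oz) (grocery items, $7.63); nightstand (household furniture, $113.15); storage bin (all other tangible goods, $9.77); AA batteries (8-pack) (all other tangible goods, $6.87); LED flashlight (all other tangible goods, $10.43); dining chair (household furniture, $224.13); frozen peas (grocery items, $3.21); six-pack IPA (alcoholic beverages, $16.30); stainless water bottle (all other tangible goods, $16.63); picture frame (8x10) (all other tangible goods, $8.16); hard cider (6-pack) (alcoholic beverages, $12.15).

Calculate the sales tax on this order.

Greek yogurt (32 oz) $7.63: grocery items → 0% → $0.00
Nightstand $113.15: household furniture → 6% → $6.79
Storage bin $9.77: all other tangible goods → 8.75% → $0.85
AA batteries (8-pack) $6.87: all other tangible goods → 8.75% → $0.60
LED flashlight $10.43: all other tangible goods → 8.75% → $0.91
Dining chair $224.13: household furniture → 6% + 4% surcharge = 10% → $22.41
Frozen peas $3.21: grocery items → 0% → $0.00
Six-pack IPA $16.30: alcoholic beverages → 8.75% → $1.43
Stainless water bottle $16.63: all other tangible goods → 8.75% → $1.46
Picture frame (8x10) $8.16: all other tangible goods → 8.75% → $0.71
Hard cider (6-pack) $12.15: alcoholic beverages → 8.75% → $1.06
Total tax = $6.79 + $0.85 + $0.60 + $0.91 + $22.41 + $1.43 + $1.46 + $0.71 + $1.06 = $36.22

$36.22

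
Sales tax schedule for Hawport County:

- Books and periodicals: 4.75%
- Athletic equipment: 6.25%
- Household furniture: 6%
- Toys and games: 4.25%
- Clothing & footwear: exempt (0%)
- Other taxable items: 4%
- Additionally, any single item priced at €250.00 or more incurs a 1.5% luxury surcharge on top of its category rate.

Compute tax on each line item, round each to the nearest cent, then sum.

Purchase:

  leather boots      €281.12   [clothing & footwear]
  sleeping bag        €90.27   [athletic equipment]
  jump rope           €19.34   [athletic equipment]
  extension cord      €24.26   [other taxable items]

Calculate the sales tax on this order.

Leather boots €281.12: clothing & footwear → 0% + 1.5% surcharge = 1.5% → €4.22
Sleeping bag €90.27: athletic equipment → 6.25% → €5.64
Jump rope €19.34: athletic equipment → 6.25% → €1.21
Extension cord €24.26: other taxable items → 4% → €0.97
Total tax = €4.22 + €5.64 + €1.21 + €0.97 = €12.04

€12.04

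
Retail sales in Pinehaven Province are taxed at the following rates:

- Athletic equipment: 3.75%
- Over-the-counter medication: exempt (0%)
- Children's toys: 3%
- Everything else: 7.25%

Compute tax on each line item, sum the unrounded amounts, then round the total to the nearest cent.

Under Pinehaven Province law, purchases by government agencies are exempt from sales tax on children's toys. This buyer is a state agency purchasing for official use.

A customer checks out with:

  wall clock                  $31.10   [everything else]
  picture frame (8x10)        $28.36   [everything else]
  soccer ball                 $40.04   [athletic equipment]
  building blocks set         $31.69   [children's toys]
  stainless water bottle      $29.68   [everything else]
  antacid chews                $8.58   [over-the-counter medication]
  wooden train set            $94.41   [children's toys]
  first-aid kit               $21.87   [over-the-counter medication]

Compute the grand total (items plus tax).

Wall clock $31.10: everything else → 7.25% → $2.25475
Picture frame (8x10) $28.36: everything else → 7.25% → $2.0561
Soccer ball $40.04: athletic equipment → 3.75% → $1.5015
Building blocks set $31.69: children's toys, buyer-exempt → 0% → $0.00
Stainless water bottle $29.68: everything else → 7.25% → $2.1518
Antacid chews $8.58: over-the-counter medication → 0% → $0.00
Wooden train set $94.41: children's toys, buyer-exempt → 0% → $0.00
First-aid kit $21.87: over-the-counter medication → 0% → $0.00
Subtotal = $285.73; unrounded tax = $7.96415 → $7.96; total due = $293.69

$293.69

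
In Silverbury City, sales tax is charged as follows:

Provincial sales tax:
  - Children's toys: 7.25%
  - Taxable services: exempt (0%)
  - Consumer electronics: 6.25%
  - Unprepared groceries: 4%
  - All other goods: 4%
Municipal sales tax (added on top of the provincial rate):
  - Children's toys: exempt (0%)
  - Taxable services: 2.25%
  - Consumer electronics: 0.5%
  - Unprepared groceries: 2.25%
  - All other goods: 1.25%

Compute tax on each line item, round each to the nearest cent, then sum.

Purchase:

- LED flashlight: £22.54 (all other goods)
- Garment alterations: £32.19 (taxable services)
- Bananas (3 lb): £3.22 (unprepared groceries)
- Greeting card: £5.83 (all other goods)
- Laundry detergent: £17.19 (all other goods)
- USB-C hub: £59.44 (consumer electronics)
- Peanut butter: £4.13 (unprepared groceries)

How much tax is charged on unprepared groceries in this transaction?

Bananas (3 lb) £3.22: unprepared groceries → 4% + 2.25% municipal = 6.25% → £0.20
Peanut butter £4.13: unprepared groceries → 4% + 2.25% municipal = 6.25% → £0.26
Tax on unprepared groceries = £0.20 + £0.26 = £0.46

£0.46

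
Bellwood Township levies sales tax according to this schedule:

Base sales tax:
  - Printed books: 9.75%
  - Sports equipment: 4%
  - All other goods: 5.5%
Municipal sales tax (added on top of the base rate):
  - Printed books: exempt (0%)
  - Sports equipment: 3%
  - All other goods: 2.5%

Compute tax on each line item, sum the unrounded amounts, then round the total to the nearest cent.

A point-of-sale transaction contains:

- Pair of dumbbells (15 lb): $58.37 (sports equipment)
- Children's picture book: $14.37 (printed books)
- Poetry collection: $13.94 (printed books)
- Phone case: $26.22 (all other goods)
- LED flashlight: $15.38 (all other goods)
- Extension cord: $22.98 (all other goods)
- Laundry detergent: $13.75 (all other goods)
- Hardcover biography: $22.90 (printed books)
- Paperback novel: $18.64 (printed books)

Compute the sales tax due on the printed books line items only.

$6.81

Children's picture book $14.37: printed books → 9.75% + 0% municipal = 9.75% → $1.401075
Poetry collection $13.94: printed books → 9.75% + 0% municipal = 9.75% → $1.35915
Hardcover biography $22.90: printed books → 9.75% + 0% municipal = 9.75% → $2.23275
Paperback novel $18.64: printed books → 9.75% + 0% municipal = 9.75% → $1.8174
Tax on printed books: unrounded sum = $6.810375 → $6.81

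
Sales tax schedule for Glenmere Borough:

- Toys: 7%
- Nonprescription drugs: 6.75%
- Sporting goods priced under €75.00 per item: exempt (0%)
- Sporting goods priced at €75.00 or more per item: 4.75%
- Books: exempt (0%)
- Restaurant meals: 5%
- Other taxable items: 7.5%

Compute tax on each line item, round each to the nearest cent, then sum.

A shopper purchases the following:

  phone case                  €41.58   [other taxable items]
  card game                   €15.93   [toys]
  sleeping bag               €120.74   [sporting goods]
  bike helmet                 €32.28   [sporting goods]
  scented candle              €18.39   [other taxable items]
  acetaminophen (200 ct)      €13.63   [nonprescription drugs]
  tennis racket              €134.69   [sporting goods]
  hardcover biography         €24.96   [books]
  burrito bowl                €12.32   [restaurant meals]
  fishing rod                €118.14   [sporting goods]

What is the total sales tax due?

€24.91

Phone case €41.58: other taxable items → 7.5% → €3.12
Card game €15.93: toys → 7% → €1.12
Sleeping bag €120.74: sporting goods, €75.00 or more → 4.75% → €5.74
Bike helmet €32.28: sporting goods, under €75.00 → 0% → €0.00
Scented candle €18.39: other taxable items → 7.5% → €1.38
Acetaminophen (200 ct) €13.63: nonprescription drugs → 6.75% → €0.92
Tennis racket €134.69: sporting goods, €75.00 or more → 4.75% → €6.40
Hardcover biography €24.96: books → 0% → €0.00
Burrito bowl €12.32: restaurant meals → 5% → €0.62
Fishing rod €118.14: sporting goods, €75.00 or more → 4.75% → €5.61
Total tax = €3.12 + €1.12 + €5.74 + €1.38 + €0.92 + €6.40 + €0.62 + €5.61 = €24.91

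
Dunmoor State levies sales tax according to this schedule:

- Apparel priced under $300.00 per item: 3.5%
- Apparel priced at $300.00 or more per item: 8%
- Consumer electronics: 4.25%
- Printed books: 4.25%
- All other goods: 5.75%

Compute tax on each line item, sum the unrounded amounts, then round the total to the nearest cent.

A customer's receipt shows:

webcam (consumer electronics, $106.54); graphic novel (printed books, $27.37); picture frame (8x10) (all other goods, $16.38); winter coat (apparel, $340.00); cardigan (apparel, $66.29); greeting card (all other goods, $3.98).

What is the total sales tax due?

Webcam $106.54: consumer electronics → 4.25% → $4.52795
Graphic novel $27.37: printed books → 4.25% → $1.163225
Picture frame (8x10) $16.38: all other goods → 5.75% → $0.94185
Winter coat $340.00: apparel, $300.00 or more → 8% → $27.20
Cardigan $66.29: apparel, under $300.00 → 3.5% → $2.32015
Greeting card $3.98: all other goods → 5.75% → $0.22885
Unrounded tax sum = $36.382025 → $36.38

$36.38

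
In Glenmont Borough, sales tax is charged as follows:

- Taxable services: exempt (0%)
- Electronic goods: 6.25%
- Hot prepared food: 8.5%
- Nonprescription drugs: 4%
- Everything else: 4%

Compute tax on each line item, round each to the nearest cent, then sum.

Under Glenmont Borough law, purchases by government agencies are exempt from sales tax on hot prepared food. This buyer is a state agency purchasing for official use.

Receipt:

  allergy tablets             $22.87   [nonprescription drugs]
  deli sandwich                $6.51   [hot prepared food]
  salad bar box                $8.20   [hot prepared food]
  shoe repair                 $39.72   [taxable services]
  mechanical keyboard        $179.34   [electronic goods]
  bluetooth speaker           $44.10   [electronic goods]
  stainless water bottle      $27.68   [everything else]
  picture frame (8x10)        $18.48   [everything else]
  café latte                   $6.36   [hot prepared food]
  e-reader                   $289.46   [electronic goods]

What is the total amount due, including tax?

Allergy tablets $22.87: nonprescription drugs → 4% → $0.91
Deli sandwich $6.51: hot prepared food, buyer-exempt → 0% → $0.00
Salad bar box $8.20: hot prepared food, buyer-exempt → 0% → $0.00
Shoe repair $39.72: taxable services → 0% → $0.00
Mechanical keyboard $179.34: electronic goods → 6.25% → $11.21
Bluetooth speaker $44.10: electronic goods → 6.25% → $2.76
Stainless water bottle $27.68: everything else → 4% → $1.11
Picture frame (8x10) $18.48: everything else → 4% → $0.74
Café latte $6.36: hot prepared food, buyer-exempt → 0% → $0.00
E-reader $289.46: electronic goods → 6.25% → $18.09
Subtotal = $642.72; tax = $34.82; total due = $677.54

$677.54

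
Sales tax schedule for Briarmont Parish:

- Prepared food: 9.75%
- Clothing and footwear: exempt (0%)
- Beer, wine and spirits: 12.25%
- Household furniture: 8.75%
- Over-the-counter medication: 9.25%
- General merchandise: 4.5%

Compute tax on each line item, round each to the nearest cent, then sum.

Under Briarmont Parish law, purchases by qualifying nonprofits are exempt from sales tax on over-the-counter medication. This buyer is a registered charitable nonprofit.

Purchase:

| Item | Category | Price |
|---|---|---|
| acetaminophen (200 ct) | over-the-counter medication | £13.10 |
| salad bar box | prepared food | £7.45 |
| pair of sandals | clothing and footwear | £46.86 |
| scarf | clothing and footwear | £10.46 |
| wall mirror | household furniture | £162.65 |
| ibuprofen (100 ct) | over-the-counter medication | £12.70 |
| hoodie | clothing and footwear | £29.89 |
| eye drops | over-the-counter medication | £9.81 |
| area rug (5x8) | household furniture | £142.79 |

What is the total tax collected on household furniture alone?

£26.72

Wall mirror £162.65: household furniture → 8.75% → £14.23
Area rug (5x8) £142.79: household furniture → 8.75% → £12.49
Tax on household furniture = £14.23 + £12.49 = £26.72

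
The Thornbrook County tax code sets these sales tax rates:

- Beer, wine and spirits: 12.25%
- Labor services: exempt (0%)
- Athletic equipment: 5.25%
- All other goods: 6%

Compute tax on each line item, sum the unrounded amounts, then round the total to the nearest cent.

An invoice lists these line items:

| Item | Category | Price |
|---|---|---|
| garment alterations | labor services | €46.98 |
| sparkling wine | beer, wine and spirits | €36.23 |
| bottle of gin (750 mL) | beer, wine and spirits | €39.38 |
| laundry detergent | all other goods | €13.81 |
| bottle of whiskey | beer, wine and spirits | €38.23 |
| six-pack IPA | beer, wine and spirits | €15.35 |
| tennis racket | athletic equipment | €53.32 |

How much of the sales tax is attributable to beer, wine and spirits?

Sparkling wine €36.23: beer, wine and spirits → 12.25% → €4.438175
Bottle of gin (750 mL) €39.38: beer, wine and spirits → 12.25% → €4.82405
Bottle of whiskey €38.23: beer, wine and spirits → 12.25% → €4.683175
Six-pack IPA €15.35: beer, wine and spirits → 12.25% → €1.880375
Tax on beer, wine and spirits: unrounded sum = €15.825775 → €15.83

€15.83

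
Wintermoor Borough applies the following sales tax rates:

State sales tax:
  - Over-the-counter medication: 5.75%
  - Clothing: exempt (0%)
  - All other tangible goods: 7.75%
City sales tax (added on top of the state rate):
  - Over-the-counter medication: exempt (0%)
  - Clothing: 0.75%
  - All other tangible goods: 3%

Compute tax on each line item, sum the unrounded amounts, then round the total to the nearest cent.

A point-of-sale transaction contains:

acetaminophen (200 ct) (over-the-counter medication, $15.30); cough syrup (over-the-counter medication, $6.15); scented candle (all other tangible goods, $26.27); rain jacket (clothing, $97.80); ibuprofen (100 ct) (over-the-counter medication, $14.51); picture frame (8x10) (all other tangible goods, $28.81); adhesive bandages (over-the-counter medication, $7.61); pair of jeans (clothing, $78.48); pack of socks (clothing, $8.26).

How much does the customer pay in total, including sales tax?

$293.00

Acetaminophen (200 ct) $15.30: over-the-counter medication → 5.75% + 0% city = 5.75% → $0.87975
Cough syrup $6.15: over-the-counter medication → 5.75% + 0% city = 5.75% → $0.353625
Scented candle $26.27: all other tangible goods → 7.75% + 3% city = 10.75% → $2.824025
Rain jacket $97.80: clothing → 0% + 0.75% city = 0.75% → $0.7335
Ibuprofen (100 ct) $14.51: over-the-counter medication → 5.75% + 0% city = 5.75% → $0.834325
Picture frame (8x10) $28.81: all other tangible goods → 7.75% + 3% city = 10.75% → $3.097075
Adhesive bandages $7.61: over-the-counter medication → 5.75% + 0% city = 5.75% → $0.437575
Pair of jeans $78.48: clothing → 0% + 0.75% city = 0.75% → $0.5886
Pack of socks $8.26: clothing → 0% + 0.75% city = 0.75% → $0.06195
Subtotal = $283.19; unrounded tax = $9.810425 → $9.81; total due = $293.00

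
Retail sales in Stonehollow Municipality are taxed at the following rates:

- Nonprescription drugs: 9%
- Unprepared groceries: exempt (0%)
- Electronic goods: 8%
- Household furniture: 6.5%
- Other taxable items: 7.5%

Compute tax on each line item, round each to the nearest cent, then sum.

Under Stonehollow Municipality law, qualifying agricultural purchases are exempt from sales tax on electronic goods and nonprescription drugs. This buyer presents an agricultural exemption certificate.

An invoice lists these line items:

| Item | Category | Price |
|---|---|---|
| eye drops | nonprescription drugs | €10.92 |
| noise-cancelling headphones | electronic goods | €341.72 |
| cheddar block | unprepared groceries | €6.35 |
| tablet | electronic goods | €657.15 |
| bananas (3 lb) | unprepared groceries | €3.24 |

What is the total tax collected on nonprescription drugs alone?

Eye drops €10.92: nonprescription drugs, buyer-exempt → 0% → €0.00
Tax on nonprescription drugs = €0.00

€0.00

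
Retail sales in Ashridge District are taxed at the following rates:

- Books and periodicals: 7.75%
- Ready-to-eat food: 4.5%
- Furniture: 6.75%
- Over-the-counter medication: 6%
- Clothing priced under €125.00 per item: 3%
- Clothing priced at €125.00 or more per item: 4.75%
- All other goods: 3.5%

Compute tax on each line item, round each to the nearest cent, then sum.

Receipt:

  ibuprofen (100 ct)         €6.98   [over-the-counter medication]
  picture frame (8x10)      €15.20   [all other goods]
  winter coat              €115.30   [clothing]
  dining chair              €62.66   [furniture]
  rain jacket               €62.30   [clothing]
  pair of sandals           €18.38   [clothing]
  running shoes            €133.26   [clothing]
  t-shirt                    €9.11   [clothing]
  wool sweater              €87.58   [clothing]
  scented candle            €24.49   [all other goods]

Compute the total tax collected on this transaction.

Ibuprofen (100 ct) €6.98: over-the-counter medication → 6% → €0.42
Picture frame (8x10) €15.20: all other goods → 3.5% → €0.53
Winter coat €115.30: clothing, under €125.00 → 3% → €3.46
Dining chair €62.66: furniture → 6.75% → €4.23
Rain jacket €62.30: clothing, under €125.00 → 3% → €1.87
Pair of sandals €18.38: clothing, under €125.00 → 3% → €0.55
Running shoes €133.26: clothing, €125.00 or more → 4.75% → €6.33
T-shirt €9.11: clothing, under €125.00 → 3% → €0.27
Wool sweater €87.58: clothing, under €125.00 → 3% → €2.63
Scented candle €24.49: all other goods → 3.5% → €0.86
Total tax = €0.42 + €0.53 + €3.46 + €4.23 + €1.87 + €0.55 + €6.33 + €0.27 + €2.63 + €0.86 = €21.15

€21.15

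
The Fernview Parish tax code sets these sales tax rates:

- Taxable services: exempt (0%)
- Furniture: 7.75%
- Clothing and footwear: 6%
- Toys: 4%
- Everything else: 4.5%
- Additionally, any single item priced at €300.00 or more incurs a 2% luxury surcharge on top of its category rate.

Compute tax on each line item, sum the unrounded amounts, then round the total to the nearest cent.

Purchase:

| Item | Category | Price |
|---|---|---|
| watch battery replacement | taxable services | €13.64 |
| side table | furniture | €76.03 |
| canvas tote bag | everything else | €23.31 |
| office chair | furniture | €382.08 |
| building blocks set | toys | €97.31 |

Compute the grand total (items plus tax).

€640.46

Watch battery replacement €13.64: taxable services → 0% → €0.00
Side table €76.03: furniture → 7.75% → €5.892325
Canvas tote bag €23.31: everything else → 4.5% → €1.04895
Office chair €382.08: furniture → 7.75% + 2% surcharge = 9.75% → €37.2528
Building blocks set €97.31: toys → 4% → €3.8924
Subtotal = €592.37; unrounded tax = €48.086475 → €48.09; total due = €640.46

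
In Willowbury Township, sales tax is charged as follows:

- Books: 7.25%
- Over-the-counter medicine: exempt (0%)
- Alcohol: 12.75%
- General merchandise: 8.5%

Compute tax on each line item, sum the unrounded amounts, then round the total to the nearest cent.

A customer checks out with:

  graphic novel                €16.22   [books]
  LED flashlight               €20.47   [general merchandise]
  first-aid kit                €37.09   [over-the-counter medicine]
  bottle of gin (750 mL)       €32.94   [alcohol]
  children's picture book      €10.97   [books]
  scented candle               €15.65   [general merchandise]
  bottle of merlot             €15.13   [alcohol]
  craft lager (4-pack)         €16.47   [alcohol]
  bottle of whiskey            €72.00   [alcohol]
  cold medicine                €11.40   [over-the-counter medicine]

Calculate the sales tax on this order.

Graphic novel €16.22: books → 7.25% → €1.17595
LED flashlight €20.47: general merchandise → 8.5% → €1.73995
First-aid kit €37.09: over-the-counter medicine → 0% → €0.00
Bottle of gin (750 mL) €32.94: alcohol → 12.75% → €4.19985
Children's picture book €10.97: books → 7.25% → €0.795325
Scented candle €15.65: general merchandise → 8.5% → €1.33025
Bottle of merlot €15.13: alcohol → 12.75% → €1.929075
Craft lager (4-pack) €16.47: alcohol → 12.75% → €2.099925
Bottle of whiskey €72.00: alcohol → 12.75% → €9.18
Cold medicine €11.40: over-the-counter medicine → 0% → €0.00
Unrounded tax sum = €22.450325 → €22.45

€22.45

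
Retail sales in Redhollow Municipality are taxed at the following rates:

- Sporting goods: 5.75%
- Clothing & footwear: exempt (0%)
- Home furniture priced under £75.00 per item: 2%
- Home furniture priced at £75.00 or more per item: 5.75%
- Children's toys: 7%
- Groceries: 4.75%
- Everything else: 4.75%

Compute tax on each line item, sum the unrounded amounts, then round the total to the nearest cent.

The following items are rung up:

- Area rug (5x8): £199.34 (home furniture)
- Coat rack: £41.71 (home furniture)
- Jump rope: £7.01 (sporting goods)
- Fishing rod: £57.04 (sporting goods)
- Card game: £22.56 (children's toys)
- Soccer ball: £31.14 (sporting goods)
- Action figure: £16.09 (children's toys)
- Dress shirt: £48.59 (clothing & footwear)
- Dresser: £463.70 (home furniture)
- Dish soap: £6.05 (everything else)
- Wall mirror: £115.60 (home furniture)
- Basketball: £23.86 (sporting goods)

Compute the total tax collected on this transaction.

Area rug (5x8) £199.34: home furniture, £75.00 or more → 5.75% → £11.46205
Coat rack £41.71: home furniture, under £75.00 → 2% → £0.8342
Jump rope £7.01: sporting goods → 5.75% → £0.403075
Fishing rod £57.04: sporting goods → 5.75% → £3.2798
Card game £22.56: children's toys → 7% → £1.5792
Soccer ball £31.14: sporting goods → 5.75% → £1.79055
Action figure £16.09: children's toys → 7% → £1.1263
Dress shirt £48.59: clothing & footwear → 0% → £0.00
Dresser £463.70: home furniture, £75.00 or more → 5.75% → £26.66275
Dish soap £6.05: everything else → 4.75% → £0.287375
Wall mirror £115.60: home furniture, £75.00 or more → 5.75% → £6.647
Basketball £23.86: sporting goods → 5.75% → £1.37195
Unrounded tax sum = £55.44425 → £55.44

£55.44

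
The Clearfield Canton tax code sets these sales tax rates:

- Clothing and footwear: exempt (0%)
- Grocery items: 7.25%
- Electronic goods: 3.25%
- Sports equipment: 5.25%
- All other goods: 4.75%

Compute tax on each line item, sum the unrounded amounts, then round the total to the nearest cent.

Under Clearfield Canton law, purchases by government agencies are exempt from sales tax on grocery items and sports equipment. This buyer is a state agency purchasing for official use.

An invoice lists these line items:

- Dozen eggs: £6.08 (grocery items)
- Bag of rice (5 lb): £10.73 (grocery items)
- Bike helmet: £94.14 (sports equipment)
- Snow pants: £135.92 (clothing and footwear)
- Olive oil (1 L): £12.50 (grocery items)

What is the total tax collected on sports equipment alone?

Bike helmet £94.14: sports equipment, buyer-exempt → 0% → £0.00
Tax on sports equipment: unrounded sum = £0.00 → £0.00

£0.00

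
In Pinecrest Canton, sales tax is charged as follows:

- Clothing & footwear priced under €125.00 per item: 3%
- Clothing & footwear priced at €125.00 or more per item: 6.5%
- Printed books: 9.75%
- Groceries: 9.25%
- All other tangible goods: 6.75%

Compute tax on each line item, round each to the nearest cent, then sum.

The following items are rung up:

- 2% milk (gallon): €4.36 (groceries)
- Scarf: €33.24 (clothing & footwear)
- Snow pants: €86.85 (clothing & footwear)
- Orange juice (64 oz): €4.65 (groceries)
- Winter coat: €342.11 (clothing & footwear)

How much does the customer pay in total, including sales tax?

€497.89

2% milk (gallon) €4.36: groceries → 9.25% → €0.40
Scarf €33.24: clothing & footwear, under €125.00 → 3% → €1.00
Snow pants €86.85: clothing & footwear, under €125.00 → 3% → €2.61
Orange juice (64 oz) €4.65: groceries → 9.25% → €0.43
Winter coat €342.11: clothing & footwear, €125.00 or more → 6.5% → €22.24
Subtotal = €471.21; tax = €26.68; total due = €497.89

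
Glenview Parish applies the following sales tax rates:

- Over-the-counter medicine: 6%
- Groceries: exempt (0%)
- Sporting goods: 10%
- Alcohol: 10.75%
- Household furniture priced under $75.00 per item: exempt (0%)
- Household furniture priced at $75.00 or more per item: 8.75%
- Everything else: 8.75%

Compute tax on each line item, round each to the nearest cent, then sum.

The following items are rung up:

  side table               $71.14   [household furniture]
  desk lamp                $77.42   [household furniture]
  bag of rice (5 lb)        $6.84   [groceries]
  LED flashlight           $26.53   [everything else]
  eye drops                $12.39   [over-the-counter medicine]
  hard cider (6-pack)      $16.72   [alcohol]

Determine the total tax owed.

Side table $71.14: household furniture, under $75.00 → 0% → $0.00
Desk lamp $77.42: household furniture, $75.00 or more → 8.75% → $6.77
Bag of rice (5 lb) $6.84: groceries → 0% → $0.00
LED flashlight $26.53: everything else → 8.75% → $2.32
Eye drops $12.39: over-the-counter medicine → 6% → $0.74
Hard cider (6-pack) $16.72: alcohol → 10.75% → $1.80
Total tax = $6.77 + $2.32 + $0.74 + $1.80 = $11.63

$11.63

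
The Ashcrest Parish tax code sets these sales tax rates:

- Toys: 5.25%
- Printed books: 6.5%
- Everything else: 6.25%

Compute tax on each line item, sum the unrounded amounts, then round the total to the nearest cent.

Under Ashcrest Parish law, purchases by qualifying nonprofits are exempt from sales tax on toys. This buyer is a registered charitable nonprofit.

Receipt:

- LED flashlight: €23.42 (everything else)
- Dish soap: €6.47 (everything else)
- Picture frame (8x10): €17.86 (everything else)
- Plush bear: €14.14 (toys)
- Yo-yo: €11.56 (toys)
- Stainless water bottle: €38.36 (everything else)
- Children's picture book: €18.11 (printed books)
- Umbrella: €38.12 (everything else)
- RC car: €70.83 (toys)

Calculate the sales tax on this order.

€8.94

LED flashlight €23.42: everything else → 6.25% → €1.46375
Dish soap €6.47: everything else → 6.25% → €0.404375
Picture frame (8x10) €17.86: everything else → 6.25% → €1.11625
Plush bear €14.14: toys, buyer-exempt → 0% → €0.00
Yo-yo €11.56: toys, buyer-exempt → 0% → €0.00
Stainless water bottle €38.36: everything else → 6.25% → €2.3975
Children's picture book €18.11: printed books → 6.5% → €1.17715
Umbrella €38.12: everything else → 6.25% → €2.3825
RC car €70.83: toys, buyer-exempt → 0% → €0.00
Unrounded tax sum = €8.941525 → €8.94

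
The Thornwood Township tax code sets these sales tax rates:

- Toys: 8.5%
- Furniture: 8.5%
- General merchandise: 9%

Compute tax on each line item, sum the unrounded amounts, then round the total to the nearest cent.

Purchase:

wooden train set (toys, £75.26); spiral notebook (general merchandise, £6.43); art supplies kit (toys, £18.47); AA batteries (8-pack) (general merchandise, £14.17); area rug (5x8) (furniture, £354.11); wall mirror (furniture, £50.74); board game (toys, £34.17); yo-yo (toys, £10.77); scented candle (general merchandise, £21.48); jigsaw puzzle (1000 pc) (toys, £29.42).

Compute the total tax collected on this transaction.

Wooden train set £75.26: toys → 8.5% → £6.3971
Spiral notebook £6.43: general merchandise → 9% → £0.5787
Art supplies kit £18.47: toys → 8.5% → £1.56995
AA batteries (8-pack) £14.17: general merchandise → 9% → £1.2753
Area rug (5x8) £354.11: furniture → 8.5% → £30.09935
Wall mirror £50.74: furniture → 8.5% → £4.3129
Board game £34.17: toys → 8.5% → £2.90445
Yo-yo £10.77: toys → 8.5% → £0.91545
Scented candle £21.48: general merchandise → 9% → £1.9332
Jigsaw puzzle (1000 pc) £29.42: toys → 8.5% → £2.5007
Unrounded tax sum = £52.4871 → £52.49

£52.49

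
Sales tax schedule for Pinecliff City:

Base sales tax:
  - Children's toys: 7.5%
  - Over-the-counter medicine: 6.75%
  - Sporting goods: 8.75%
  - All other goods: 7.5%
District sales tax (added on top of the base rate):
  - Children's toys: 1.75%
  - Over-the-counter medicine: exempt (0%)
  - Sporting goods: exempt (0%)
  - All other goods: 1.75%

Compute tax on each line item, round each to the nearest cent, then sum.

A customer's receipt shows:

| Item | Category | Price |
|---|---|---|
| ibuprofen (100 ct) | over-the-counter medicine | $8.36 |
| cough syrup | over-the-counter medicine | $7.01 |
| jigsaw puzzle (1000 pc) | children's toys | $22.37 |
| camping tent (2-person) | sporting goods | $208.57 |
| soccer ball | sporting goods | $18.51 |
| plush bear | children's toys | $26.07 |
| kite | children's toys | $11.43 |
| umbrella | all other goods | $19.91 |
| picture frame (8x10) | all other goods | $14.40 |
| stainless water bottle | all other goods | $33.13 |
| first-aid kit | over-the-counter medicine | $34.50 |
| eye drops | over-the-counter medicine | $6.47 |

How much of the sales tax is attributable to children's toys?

Jigsaw puzzle (1000 pc) $22.37: children's toys → 7.5% + 1.75% district = 9.25% → $2.07
Plush bear $26.07: children's toys → 7.5% + 1.75% district = 9.25% → $2.41
Kite $11.43: children's toys → 7.5% + 1.75% district = 9.25% → $1.06
Tax on children's toys = $2.07 + $2.41 + $1.06 = $5.54

$5.54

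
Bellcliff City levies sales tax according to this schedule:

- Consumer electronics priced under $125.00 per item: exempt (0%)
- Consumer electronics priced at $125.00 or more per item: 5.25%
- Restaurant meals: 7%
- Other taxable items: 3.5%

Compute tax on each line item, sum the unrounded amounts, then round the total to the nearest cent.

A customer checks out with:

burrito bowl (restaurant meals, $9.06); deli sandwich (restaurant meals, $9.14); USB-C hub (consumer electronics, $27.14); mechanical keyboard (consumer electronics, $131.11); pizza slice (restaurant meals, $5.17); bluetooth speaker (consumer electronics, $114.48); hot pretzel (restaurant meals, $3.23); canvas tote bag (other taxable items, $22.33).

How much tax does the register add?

$9.53

Burrito bowl $9.06: restaurant meals → 7% → $0.6342
Deli sandwich $9.14: restaurant meals → 7% → $0.6398
USB-C hub $27.14: consumer electronics, under $125.00 → 0% → $0.00
Mechanical keyboard $131.11: consumer electronics, $125.00 or more → 5.25% → $6.883275
Pizza slice $5.17: restaurant meals → 7% → $0.3619
Bluetooth speaker $114.48: consumer electronics, under $125.00 → 0% → $0.00
Hot pretzel $3.23: restaurant meals → 7% → $0.2261
Canvas tote bag $22.33: other taxable items → 3.5% → $0.78155
Unrounded tax sum = $9.526825 → $9.53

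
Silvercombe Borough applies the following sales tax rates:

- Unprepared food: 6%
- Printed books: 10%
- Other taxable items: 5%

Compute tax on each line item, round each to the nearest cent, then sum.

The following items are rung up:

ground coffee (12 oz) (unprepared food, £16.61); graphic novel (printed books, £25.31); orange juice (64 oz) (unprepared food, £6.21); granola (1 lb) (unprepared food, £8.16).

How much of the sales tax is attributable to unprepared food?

Ground coffee (12 oz) £16.61: unprepared food → 6% → £1.00
Orange juice (64 oz) £6.21: unprepared food → 6% → £0.37
Granola (1 lb) £8.16: unprepared food → 6% → £0.49
Tax on unprepared food = £1.00 + £0.37 + £0.49 = £1.86

£1.86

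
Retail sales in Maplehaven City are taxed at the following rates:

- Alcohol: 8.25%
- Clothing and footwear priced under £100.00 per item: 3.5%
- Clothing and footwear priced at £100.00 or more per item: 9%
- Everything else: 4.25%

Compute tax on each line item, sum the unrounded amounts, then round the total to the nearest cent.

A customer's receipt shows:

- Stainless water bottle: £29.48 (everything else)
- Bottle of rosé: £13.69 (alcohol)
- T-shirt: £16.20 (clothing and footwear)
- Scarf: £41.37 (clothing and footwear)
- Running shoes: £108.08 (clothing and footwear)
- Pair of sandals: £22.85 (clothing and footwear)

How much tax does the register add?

£14.92

Stainless water bottle £29.48: everything else → 4.25% → £1.2529
Bottle of rosé £13.69: alcohol → 8.25% → £1.129425
T-shirt £16.20: clothing and footwear, under £100.00 → 3.5% → £0.567
Scarf £41.37: clothing and footwear, under £100.00 → 3.5% → £1.44795
Running shoes £108.08: clothing and footwear, £100.00 or more → 9% → £9.7272
Pair of sandals £22.85: clothing and footwear, under £100.00 → 3.5% → £0.79975
Unrounded tax sum = £14.924225 → £14.92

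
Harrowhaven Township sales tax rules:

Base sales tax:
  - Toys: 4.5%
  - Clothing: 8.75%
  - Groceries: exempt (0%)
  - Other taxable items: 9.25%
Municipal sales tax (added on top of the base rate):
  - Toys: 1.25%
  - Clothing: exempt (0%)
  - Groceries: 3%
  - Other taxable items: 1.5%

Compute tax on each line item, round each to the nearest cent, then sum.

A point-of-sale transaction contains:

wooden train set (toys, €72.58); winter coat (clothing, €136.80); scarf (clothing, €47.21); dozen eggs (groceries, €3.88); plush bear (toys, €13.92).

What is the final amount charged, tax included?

Wooden train set €72.58: toys → 4.5% + 1.25% municipal = 5.75% → €4.17
Winter coat €136.80: clothing → 8.75% + 0% municipal = 8.75% → €11.97
Scarf €47.21: clothing → 8.75% + 0% municipal = 8.75% → €4.13
Dozen eggs €3.88: groceries → 0% + 3% municipal = 3% → €0.12
Plush bear €13.92: toys → 4.5% + 1.25% municipal = 5.75% → €0.80
Subtotal = €274.39; tax = €21.19; total due = €295.58

€295.58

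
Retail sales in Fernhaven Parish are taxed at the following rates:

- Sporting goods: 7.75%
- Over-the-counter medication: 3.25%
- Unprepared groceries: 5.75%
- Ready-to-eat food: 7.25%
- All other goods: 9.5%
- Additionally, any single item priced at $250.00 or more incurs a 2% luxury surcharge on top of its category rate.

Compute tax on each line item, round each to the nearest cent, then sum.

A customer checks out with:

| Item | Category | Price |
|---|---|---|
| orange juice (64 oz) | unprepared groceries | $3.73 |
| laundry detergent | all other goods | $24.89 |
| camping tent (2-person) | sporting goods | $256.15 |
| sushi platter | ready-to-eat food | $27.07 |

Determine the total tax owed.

Orange juice (64 oz) $3.73: unprepared groceries → 5.75% → $0.21
Laundry detergent $24.89: all other goods → 9.5% → $2.36
Camping tent (2-person) $256.15: sporting goods → 7.75% + 2% surcharge = 9.75% → $24.97
Sushi platter $27.07: ready-to-eat food → 7.25% → $1.96
Total tax = $0.21 + $2.36 + $24.97 + $1.96 = $29.50

$29.50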